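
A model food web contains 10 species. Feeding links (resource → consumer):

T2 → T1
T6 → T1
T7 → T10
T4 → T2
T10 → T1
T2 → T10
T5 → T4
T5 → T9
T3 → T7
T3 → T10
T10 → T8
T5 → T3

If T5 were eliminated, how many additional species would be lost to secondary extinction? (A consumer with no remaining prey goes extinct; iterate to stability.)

Remove T5.
Round 1: T9 (all prey gone), T4 (all prey gone), T3 (all prey gone) → extinct.
Round 2: T2 (all prey gone), T7 (all prey gone) → extinct.
Round 3: T10 (all prey gone) → extinct.
Round 4: T8 (all prey gone) → extinct.
No further losses. Total secondary extinctions: 7.

7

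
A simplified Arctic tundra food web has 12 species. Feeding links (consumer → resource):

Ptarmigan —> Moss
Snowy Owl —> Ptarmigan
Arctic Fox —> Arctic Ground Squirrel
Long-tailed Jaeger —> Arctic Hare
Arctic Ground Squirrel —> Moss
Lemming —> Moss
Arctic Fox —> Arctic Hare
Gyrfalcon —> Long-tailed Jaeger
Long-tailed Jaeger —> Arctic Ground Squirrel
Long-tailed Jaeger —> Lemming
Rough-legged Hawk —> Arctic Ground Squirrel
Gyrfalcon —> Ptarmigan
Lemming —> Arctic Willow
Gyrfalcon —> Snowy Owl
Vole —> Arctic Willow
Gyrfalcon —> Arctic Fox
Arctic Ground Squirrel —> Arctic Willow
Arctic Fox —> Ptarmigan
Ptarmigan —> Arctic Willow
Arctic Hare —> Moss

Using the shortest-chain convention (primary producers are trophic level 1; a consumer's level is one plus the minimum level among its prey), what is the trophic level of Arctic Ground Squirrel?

Trophic level 2

Moss is a producer → level 1.
Arctic Ground Squirrel eats Moss → level 2.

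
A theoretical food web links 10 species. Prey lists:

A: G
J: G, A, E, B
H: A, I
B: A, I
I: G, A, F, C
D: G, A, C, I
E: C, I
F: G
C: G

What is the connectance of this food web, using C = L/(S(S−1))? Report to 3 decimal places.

C = 0.233

The web has S = 10 species and L = 21 feeding links.
C = L / (S(S−1)) = 21 / 90 = 0.2333 ≈ 0.233.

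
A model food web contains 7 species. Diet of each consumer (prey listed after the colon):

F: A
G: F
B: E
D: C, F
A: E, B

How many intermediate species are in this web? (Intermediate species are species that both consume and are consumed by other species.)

3

Intermediate species (has both prey and predators): B, A, F.
Count: 3.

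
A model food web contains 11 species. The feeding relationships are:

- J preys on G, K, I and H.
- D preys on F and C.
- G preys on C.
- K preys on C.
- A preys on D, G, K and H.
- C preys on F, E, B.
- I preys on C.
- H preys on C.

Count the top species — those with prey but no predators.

2

Top species (has prey, but nothing eats it): A, J.
Count: 2.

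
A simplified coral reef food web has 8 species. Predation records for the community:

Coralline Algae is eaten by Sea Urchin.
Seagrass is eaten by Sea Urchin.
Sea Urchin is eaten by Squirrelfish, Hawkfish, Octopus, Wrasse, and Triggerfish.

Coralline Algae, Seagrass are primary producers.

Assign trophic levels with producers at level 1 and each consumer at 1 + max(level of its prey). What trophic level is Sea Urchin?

Trophic level 2

Coralline Algae is a producer → level 1.
Sea Urchin eats Coralline Algae (level 1); other prey at levels: Seagrass 1 → level 2.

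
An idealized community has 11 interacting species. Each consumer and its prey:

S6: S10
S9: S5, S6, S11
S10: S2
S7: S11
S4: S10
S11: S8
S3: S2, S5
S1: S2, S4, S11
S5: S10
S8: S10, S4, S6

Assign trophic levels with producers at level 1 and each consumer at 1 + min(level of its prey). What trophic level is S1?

S2 is a producer → level 1.
S1 eats S2 → level 2.

Trophic level 2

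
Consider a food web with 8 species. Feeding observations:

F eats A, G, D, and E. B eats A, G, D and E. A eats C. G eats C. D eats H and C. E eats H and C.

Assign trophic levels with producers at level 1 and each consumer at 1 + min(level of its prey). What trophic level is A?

Trophic level 2

C is a producer → level 1.
A eats C → level 2.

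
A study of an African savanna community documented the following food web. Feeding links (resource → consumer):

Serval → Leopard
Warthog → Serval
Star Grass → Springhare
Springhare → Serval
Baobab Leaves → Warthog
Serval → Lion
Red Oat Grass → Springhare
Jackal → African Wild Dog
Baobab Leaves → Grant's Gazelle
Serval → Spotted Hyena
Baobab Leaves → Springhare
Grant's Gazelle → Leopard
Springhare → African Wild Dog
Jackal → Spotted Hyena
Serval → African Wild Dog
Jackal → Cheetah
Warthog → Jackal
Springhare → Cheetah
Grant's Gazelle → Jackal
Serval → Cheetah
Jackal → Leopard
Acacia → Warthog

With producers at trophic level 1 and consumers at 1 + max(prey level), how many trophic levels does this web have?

Producers (level 1): Star Grass, Acacia, Baobab Leaves, Red Oat Grass.
Acacia → Warthog → Serval → Lion gives Lion level 4.
No species has a prey at level 4, so no species reaches level 5.

4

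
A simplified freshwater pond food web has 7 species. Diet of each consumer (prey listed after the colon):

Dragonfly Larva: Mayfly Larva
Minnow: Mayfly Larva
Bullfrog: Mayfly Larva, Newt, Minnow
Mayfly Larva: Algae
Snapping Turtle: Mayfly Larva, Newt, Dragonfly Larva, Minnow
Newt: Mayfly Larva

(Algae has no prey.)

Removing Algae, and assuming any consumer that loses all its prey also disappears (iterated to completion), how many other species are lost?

6

Remove Algae.
Round 1: Mayfly Larva (all prey gone) → extinct.
Round 2: Newt (all prey gone), Dragonfly Larva (all prey gone), Minnow (all prey gone) → extinct.
Round 3: Snapping Turtle (all prey gone), Bullfrog (all prey gone) → extinct.
No further losses. Total secondary extinctions: 6.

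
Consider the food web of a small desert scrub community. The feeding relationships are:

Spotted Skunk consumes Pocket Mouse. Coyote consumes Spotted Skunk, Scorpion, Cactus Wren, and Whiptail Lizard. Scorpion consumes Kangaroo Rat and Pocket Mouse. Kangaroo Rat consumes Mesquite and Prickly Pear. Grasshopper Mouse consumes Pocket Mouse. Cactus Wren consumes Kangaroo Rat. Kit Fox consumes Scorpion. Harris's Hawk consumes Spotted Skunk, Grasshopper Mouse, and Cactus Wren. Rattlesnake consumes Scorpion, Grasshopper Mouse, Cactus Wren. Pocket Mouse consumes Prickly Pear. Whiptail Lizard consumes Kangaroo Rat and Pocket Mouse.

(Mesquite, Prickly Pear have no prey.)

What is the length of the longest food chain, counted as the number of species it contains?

4 species

One longest chain: Prickly Pear → Pocket Mouse → Whiptail Lizard → Coyote.
It has 4 species and 3 links.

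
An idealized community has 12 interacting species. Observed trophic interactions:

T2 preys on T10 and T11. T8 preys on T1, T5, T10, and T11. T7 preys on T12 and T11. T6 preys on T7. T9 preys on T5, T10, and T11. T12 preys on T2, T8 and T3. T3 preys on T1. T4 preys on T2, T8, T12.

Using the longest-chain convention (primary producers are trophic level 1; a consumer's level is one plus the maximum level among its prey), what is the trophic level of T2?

Trophic level 2

T10 is a producer → level 1.
T2 eats T10 (level 1); other prey at levels: T11 1 → level 2.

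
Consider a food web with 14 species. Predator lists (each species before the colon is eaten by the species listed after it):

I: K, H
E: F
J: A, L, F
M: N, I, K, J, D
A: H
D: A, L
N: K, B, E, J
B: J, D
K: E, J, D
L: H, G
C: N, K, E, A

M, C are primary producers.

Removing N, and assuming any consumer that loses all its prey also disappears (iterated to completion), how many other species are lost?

1

Remove N.
Round 1: B (all prey gone) → extinct.
No further losses. Total secondary extinctions: 1.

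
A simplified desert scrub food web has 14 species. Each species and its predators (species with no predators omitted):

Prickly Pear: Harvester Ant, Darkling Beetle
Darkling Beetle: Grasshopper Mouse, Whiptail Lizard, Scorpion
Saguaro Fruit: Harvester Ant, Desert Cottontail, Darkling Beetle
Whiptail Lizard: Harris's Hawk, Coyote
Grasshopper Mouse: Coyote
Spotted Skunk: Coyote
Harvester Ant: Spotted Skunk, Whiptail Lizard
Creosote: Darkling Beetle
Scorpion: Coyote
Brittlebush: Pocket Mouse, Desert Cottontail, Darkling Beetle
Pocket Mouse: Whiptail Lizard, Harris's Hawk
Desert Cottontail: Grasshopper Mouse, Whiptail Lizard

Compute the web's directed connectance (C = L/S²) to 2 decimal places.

The web has S = 14 species and L = 23 feeding links.
C = L / S² = 23 / 196 = 0.1173 ≈ 0.12.

C = 0.12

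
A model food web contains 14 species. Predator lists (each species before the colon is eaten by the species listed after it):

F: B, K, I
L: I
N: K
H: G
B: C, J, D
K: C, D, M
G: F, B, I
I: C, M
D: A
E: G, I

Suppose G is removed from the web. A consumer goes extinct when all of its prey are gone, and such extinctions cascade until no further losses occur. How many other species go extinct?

3

Remove G.
Round 1: F (all prey gone) → extinct.
Round 2: B (all prey gone) → extinct.
Round 3: J (all prey gone) → extinct.
No further losses. Total secondary extinctions: 3.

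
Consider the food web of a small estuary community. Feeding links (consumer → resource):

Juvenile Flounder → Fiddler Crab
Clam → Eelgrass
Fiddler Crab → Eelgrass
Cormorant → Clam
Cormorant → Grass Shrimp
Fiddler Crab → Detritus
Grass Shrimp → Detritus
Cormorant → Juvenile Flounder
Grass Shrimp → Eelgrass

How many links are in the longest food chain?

3 links

One longest chain: Detritus → Fiddler Crab → Juvenile Flounder → Cormorant.
It has 4 species and 3 links.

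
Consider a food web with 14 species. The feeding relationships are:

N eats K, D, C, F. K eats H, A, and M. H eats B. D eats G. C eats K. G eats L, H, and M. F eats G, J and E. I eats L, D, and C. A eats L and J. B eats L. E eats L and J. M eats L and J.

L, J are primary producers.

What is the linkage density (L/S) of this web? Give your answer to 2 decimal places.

L/S = 1.86

There are L = 26 links among S = 14 species.
L/S = 26/14 = 1.8571 ≈ 1.86.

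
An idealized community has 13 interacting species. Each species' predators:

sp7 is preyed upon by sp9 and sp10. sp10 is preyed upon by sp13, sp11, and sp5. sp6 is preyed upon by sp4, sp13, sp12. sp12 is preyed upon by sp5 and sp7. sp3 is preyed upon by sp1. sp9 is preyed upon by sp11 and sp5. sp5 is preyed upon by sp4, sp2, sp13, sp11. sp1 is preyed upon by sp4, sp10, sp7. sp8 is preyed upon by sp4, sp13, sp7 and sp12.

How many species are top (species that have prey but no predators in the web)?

4

Top species (has prey, but nothing eats it): sp4, sp11, sp13, sp2.
Count: 4.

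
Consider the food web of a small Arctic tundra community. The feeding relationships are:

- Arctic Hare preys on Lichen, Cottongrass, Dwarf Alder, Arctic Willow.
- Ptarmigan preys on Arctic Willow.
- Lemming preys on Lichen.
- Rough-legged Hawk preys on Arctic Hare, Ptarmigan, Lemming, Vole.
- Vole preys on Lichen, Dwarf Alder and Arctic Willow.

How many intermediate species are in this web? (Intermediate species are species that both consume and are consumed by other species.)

Intermediate species (has both prey and predators): Ptarmigan, Lemming, Arctic Hare, Vole.
Count: 4.

4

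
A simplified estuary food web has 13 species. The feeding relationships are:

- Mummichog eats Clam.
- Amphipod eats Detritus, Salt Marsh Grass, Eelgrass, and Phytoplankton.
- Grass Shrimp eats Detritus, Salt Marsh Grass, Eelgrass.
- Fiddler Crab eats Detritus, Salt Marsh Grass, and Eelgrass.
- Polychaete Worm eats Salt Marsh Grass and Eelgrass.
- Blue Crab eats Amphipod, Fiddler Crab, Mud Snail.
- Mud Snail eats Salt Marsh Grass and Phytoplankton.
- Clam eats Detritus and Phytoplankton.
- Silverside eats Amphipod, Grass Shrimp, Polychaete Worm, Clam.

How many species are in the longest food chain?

3 species

One longest chain: Phytoplankton → Clam → Mummichog.
It has 3 species and 2 links.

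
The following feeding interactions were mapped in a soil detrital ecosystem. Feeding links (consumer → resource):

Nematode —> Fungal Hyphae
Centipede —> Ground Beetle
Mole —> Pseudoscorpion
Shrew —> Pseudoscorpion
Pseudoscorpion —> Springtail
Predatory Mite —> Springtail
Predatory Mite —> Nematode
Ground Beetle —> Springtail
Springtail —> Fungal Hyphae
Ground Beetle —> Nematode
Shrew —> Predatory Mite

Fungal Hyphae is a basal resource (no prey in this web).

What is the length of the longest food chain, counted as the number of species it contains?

4 species

One longest chain: Fungal Hyphae → Springtail → Pseudoscorpion → Mole.
It has 4 species and 3 links.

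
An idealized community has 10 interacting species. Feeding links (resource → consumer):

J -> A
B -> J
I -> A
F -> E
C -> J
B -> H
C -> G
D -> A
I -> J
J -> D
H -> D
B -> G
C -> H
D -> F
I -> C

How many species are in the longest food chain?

One longest chain: I → C → H → D → F → E.
It has 6 species and 5 links.

6 species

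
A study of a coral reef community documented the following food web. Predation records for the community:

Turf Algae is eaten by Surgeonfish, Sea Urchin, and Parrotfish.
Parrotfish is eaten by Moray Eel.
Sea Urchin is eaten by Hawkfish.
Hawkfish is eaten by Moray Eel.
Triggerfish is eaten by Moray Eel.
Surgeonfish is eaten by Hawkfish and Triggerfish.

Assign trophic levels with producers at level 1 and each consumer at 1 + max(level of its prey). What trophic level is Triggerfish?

Turf Algae is a producer → level 1.
Surgeonfish eats Turf Algae → level 2.
Triggerfish eats Surgeonfish → level 3.

Trophic level 3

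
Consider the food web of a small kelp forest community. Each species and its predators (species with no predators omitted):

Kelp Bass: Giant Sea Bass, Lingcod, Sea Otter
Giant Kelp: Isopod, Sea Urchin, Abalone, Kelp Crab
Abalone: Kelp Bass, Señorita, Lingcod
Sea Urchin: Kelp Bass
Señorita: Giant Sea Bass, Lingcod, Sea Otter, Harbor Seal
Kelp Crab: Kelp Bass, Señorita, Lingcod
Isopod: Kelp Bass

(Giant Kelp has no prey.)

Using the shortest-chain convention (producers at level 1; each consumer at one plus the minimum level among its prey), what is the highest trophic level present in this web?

Producers (level 1): Giant Kelp.
Following each consumer down to its lowest-level prey: Giant Kelp → Isopod → Kelp Bass → Giant Sea Bass (levels 1 through 4).
All prey of Giant Sea Bass (Kelp Bass 3, Señorita 3) are at level 3 or above, so Giant Sea Bass is at level 1 + 3 = 4.
Every consumer has at least one prey at level 3 or below, so none exceeds level 4.

4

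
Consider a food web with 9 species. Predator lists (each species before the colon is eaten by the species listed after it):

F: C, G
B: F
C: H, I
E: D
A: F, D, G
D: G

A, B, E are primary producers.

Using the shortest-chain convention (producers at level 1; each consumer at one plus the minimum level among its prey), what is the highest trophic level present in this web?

4

Producers (level 1): A, B, E.
Following each consumer down to its lowest-level prey: A → F → C → I (levels 1 through 4).
All prey of I (C 3) are at level 3 or above, so I is at level 1 + 3 = 4.
Every consumer has at least one prey at level 3 or below, so none exceeds level 4.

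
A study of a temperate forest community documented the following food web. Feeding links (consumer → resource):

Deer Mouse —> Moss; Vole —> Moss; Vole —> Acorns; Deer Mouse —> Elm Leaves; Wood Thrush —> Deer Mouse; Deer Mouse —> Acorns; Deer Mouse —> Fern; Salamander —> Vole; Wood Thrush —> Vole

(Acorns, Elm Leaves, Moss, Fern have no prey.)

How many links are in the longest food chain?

One longest chain: Acorns → Deer Mouse → Wood Thrush.
It has 3 species and 2 links.

2 links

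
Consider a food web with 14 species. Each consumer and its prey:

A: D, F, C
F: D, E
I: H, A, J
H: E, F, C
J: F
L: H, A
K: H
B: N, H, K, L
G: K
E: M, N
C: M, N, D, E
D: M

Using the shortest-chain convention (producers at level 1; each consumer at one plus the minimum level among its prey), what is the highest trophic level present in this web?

5

Producers (level 1): M, N.
Following each consumer down to its lowest-level prey: M → E → H → K → G (levels 1 through 5).
All prey of G (K 4) are at level 4 or above, so G is at level 1 + 4 = 5.
Every consumer has at least one prey at level 4 or below, so none exceeds level 5.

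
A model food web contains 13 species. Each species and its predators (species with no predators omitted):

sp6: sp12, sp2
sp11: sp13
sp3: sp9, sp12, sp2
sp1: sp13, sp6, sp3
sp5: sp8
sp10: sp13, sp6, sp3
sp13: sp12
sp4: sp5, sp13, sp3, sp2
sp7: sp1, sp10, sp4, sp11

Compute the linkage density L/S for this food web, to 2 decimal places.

There are L = 22 links among S = 13 species.
L/S = 22/13 = 1.6923 ≈ 1.69.

L/S = 1.69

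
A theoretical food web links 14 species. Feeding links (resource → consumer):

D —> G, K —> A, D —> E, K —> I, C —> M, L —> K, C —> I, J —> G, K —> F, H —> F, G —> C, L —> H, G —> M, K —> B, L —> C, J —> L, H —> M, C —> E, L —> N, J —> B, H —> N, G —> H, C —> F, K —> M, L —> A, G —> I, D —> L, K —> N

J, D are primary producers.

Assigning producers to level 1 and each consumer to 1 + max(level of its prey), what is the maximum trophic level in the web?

4

Producers (level 1): J, D.
J → L → K → A gives A level 4.
No species has a prey at level 4, so no species reaches level 5.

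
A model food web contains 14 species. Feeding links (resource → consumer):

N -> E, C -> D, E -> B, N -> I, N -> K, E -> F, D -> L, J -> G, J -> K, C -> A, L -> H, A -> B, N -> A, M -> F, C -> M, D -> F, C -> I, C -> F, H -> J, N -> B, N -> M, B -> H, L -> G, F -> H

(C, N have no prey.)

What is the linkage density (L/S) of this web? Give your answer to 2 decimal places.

L/S = 1.71

There are L = 24 links among S = 14 species.
L/S = 24/14 = 1.7143 ≈ 1.71.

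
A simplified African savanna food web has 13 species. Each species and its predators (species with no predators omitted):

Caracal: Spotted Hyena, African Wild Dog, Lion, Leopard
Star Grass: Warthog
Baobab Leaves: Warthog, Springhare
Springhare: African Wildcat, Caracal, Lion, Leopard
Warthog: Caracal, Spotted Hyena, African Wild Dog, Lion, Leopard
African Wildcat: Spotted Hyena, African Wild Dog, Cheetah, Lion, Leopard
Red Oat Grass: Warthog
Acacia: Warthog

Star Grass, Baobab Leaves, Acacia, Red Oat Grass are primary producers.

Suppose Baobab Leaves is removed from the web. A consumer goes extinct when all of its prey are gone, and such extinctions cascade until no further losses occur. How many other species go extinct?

Remove Baobab Leaves.
Round 1: Springhare (all prey gone) → extinct.
Round 2: African Wildcat (all prey gone) → extinct.
Round 3: Cheetah (all prey gone) → extinct.
No further losses. Total secondary extinctions: 3.

3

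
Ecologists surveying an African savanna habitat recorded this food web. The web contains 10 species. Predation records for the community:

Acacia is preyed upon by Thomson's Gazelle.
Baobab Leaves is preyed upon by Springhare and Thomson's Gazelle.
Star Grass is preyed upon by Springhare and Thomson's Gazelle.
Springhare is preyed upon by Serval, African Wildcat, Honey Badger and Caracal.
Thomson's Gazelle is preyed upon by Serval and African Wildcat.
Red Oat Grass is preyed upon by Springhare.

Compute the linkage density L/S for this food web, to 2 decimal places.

There are L = 12 links among S = 10 species.
L/S = 12/10 = 1.2000 ≈ 1.20.

L/S = 1.20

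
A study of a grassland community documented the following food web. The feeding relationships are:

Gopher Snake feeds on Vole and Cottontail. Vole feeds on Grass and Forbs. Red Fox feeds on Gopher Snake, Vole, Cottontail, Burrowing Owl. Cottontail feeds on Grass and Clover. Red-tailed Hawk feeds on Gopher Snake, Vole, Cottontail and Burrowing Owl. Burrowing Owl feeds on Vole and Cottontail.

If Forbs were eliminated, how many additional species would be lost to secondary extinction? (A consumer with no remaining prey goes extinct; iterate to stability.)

Remove Forbs.
Every predator of it retains at least one other prey: Vole still has Grass.
No consumer loses all prey, so no secondary extinctions occur.

0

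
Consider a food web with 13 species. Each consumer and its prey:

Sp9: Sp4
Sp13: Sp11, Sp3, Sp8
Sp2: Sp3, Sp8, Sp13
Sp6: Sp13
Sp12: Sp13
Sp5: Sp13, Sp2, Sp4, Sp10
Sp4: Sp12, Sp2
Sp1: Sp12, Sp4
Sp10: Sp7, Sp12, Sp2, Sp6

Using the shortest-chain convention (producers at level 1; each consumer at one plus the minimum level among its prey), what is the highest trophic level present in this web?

Producers (level 1): Sp11, Sp7, Sp3, Sp8.
Following each consumer down to its lowest-level prey: Sp3 → Sp2 → Sp4 → Sp1 (levels 1 through 4).
All prey of Sp1 (Sp4 3, Sp12 3) are at level 3 or above, so Sp1 is at level 1 + 3 = 4.
Every consumer has at least one prey at level 3 or below, so none exceeds level 4.

4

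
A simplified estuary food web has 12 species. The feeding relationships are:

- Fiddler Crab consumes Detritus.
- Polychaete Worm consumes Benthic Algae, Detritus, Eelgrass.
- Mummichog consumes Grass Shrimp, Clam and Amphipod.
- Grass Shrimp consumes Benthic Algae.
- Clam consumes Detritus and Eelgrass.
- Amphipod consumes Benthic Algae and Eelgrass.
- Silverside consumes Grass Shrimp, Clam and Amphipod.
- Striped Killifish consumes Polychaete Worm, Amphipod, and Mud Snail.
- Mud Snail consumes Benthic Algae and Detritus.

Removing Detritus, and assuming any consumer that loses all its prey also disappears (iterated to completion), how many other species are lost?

Remove Detritus.
Round 1: Fiddler Crab (all prey gone) → extinct.
No further losses. Total secondary extinctions: 1.

1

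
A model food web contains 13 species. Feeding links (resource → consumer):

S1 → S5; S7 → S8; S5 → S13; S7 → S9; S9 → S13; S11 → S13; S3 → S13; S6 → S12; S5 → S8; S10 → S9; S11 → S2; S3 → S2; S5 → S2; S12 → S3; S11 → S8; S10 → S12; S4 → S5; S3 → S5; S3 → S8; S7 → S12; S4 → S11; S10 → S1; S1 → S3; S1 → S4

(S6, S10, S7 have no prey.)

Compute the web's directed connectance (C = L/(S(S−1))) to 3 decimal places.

The web has S = 13 species and L = 24 feeding links.
C = L / (S(S−1)) = 24 / 156 = 0.1538 ≈ 0.154.

C = 0.154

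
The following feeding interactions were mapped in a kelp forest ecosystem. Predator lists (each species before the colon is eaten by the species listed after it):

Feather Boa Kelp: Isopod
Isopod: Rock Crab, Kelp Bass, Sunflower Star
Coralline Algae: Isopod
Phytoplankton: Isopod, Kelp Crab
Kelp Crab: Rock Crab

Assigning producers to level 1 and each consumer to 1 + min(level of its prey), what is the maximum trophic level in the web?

Producers (level 1): Phytoplankton, Coralline Algae, Feather Boa Kelp.
Following each consumer down to its lowest-level prey: Phytoplankton → Isopod → Rock Crab (levels 1 through 3).
All prey of Rock Crab (Isopod 2, Kelp Crab 2) are at level 2 or above, so Rock Crab is at level 1 + 2 = 3.
Every consumer has at least one prey at level 2 or below, so none exceeds level 3.

3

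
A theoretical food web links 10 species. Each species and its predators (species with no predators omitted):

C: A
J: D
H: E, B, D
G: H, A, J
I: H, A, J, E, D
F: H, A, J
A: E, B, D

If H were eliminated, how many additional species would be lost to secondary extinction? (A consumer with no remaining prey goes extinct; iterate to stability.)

Remove H.
Every predator of it retains at least one other prey: E still has I, A; B still has A; D still has I, A, J.
No consumer loses all prey, so no secondary extinctions occur.

0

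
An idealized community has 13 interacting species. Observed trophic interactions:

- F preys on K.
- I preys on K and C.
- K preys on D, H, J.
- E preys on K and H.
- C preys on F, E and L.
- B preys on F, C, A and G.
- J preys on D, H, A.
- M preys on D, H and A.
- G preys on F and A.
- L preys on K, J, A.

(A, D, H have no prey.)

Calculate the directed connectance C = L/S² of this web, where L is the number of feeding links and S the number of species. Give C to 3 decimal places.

C = 0.154

The web has S = 13 species and L = 26 feeding links.
C = L / S² = 26 / 169 = 0.1538 ≈ 0.154.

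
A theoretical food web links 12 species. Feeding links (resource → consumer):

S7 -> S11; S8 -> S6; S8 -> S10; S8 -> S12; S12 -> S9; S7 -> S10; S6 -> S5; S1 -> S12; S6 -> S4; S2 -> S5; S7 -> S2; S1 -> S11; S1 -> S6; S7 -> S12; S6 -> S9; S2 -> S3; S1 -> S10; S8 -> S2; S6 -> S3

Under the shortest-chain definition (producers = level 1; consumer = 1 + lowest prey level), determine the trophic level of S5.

Trophic level 3

S8 is a producer → level 1.
S6 eats S8 → level 2.
S5 eats S6 → level 3.
No prey of S5 is below level 2, so 3 is the minimum.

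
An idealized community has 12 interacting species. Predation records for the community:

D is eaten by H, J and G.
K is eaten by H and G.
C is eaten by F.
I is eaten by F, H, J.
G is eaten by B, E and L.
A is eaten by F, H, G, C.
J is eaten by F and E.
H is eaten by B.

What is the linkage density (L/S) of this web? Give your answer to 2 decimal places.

There are L = 19 links among S = 12 species.
L/S = 19/12 = 1.5833 ≈ 1.58.

L/S = 1.58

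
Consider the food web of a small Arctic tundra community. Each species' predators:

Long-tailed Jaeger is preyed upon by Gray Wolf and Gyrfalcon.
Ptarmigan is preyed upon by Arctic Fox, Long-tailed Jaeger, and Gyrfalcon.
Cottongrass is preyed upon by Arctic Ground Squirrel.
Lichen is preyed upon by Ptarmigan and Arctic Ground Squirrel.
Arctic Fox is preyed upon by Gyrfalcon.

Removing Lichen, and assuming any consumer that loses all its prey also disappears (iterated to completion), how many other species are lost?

Remove Lichen.
Round 1: Ptarmigan (all prey gone) → extinct.
Round 2: Arctic Fox (all prey gone), Long-tailed Jaeger (all prey gone) → extinct.
Round 3: Gyrfalcon (all prey gone), Gray Wolf (all prey gone) → extinct.
No further losses. Total secondary extinctions: 5.

5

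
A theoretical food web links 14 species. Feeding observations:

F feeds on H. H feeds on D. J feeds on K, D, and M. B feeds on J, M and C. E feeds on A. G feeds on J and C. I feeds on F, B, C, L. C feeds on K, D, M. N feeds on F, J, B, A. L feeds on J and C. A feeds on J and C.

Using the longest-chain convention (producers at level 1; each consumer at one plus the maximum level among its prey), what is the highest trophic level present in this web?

4

Producers (level 1): D, M, K.
D → J → A → E gives E level 4.
No species has a prey at level 4, so no species reaches level 5.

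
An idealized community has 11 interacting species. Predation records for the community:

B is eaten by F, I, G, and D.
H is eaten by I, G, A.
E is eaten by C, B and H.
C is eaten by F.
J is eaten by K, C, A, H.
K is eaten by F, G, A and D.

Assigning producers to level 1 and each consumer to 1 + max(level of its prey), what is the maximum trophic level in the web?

Producers (level 1): J, E.
J → K → D gives D level 3.
No species has a prey at level 3, so no species reaches level 4.

3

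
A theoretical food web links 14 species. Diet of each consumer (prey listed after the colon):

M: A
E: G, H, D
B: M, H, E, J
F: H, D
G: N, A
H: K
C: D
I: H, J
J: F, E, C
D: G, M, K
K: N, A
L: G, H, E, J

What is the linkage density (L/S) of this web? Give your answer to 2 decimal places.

L/S = 2.00

There are L = 28 links among S = 14 species.
L/S = 28/14 = 2.0000 ≈ 2.00.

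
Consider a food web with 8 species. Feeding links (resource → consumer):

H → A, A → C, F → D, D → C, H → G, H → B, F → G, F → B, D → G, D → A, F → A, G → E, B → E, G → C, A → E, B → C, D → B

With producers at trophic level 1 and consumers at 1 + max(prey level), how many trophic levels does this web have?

4

Producers (level 1): H, F.
F → D → A → C gives C level 4.
No species has a prey at level 4, so no species reaches level 5.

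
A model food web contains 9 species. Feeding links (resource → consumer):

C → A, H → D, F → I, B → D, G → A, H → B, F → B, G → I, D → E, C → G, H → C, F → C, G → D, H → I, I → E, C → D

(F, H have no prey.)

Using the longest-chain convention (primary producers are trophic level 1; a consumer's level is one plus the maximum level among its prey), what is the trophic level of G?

Trophic level 3

F is a producer → level 1.
C eats F (level 1); other prey at levels: H 1 → level 2.
G eats C → level 3.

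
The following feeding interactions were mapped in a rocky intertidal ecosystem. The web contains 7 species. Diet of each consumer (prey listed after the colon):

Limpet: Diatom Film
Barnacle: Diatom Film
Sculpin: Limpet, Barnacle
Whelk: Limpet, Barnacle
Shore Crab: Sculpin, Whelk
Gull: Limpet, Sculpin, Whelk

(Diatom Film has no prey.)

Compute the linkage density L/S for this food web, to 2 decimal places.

There are L = 11 links among S = 7 species.
L/S = 11/7 = 1.5714 ≈ 1.57.

L/S = 1.57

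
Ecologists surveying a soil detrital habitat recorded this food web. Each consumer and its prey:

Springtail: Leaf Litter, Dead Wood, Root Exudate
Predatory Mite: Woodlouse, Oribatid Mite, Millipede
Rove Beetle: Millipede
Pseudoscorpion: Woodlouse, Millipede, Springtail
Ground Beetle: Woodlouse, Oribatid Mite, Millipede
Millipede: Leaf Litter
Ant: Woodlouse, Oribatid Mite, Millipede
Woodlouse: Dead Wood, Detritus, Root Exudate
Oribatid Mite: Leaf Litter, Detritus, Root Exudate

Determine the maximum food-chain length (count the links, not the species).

2 links

One longest chain: Dead Wood → Woodlouse → Predatory Mite.
It has 3 species and 2 links.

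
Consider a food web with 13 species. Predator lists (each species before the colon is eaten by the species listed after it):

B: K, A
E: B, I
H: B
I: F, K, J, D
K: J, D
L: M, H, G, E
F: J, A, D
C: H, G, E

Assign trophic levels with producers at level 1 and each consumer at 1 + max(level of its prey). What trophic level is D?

Trophic level 5

C is a producer → level 1.
E eats C (level 1); other prey at levels: L 1 → level 2.
I eats E → level 3.
F eats I → level 4.
D eats F (level 4); other prey at levels: I 3, K 4 → level 5.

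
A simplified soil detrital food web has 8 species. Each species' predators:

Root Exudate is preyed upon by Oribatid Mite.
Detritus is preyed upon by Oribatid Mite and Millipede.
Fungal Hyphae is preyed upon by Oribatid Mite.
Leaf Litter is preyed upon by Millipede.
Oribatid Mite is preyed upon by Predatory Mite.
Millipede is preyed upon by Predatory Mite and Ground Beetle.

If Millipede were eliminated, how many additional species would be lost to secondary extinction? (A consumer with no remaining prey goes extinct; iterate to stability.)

1

Remove Millipede.
Round 1: Ground Beetle (all prey gone) → extinct.
No further losses. Total secondary extinctions: 1.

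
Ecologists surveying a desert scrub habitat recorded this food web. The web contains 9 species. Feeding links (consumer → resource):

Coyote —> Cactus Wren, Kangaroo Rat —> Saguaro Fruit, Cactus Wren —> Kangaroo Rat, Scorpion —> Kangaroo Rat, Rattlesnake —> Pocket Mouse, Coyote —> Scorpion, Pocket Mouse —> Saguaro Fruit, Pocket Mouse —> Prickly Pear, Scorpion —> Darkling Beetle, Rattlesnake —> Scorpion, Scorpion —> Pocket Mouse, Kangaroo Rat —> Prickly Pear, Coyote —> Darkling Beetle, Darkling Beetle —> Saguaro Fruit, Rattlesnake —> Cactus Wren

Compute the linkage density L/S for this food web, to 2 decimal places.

There are L = 15 links among S = 9 species.
L/S = 15/9 = 1.6667 ≈ 1.67.

L/S = 1.67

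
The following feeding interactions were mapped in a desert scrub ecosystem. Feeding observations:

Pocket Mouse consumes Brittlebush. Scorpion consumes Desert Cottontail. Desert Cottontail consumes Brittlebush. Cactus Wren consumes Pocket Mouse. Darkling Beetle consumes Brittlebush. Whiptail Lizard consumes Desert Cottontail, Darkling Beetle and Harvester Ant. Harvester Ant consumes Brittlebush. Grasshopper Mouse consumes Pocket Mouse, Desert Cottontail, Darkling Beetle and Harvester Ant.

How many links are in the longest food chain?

One longest chain: Brittlebush → Pocket Mouse → Grasshopper Mouse.
It has 3 species and 2 links.

2 links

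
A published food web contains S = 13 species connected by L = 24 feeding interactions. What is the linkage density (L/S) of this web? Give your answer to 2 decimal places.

L/S = 1.85

There are L = 24 links among S = 13 species.
L/S = 24/13 = 1.8462 ≈ 1.85.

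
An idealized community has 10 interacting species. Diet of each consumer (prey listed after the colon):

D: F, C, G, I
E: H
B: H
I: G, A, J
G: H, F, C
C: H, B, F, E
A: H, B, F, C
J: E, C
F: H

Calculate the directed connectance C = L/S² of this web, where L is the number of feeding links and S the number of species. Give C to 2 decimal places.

The web has S = 10 species and L = 23 feeding links.
C = L / S² = 23 / 100 = 0.2300 ≈ 0.23.

C = 0.23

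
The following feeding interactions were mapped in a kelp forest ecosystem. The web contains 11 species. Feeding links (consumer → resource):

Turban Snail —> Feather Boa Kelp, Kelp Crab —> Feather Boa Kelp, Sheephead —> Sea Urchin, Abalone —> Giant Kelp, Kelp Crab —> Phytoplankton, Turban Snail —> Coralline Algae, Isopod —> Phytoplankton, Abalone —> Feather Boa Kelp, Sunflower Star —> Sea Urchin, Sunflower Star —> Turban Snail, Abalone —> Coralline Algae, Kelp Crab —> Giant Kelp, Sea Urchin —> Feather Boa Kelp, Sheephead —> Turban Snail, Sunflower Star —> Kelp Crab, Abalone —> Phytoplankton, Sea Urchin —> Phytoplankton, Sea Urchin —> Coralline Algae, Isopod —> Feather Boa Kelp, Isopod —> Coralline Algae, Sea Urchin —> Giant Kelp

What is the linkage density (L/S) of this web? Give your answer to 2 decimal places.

L/S = 1.91

There are L = 21 links among S = 11 species.
L/S = 21/11 = 1.9091 ≈ 1.91.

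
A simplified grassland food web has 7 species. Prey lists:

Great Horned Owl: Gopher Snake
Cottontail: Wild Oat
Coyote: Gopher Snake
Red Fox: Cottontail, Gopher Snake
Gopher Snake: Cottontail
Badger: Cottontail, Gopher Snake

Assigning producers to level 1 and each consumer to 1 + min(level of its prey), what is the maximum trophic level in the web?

4

Producers (level 1): Wild Oat.
Following each consumer down to its lowest-level prey: Wild Oat → Cottontail → Gopher Snake → Great Horned Owl (levels 1 through 4).
All prey of Great Horned Owl (Gopher Snake 3) are at level 3 or above, so Great Horned Owl is at level 1 + 3 = 4.
Every consumer has at least one prey at level 3 or below, so none exceeds level 4.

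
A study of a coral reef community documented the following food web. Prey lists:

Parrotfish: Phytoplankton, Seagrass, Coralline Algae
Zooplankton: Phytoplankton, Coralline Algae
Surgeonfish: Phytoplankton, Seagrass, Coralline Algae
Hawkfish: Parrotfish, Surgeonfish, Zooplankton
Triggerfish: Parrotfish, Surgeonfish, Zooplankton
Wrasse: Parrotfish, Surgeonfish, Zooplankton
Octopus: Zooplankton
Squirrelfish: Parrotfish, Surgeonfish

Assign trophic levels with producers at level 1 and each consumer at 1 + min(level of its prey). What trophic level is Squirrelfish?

Trophic level 3

Phytoplankton is a producer → level 1.
Parrotfish eats Phytoplankton → level 2.
Squirrelfish eats Parrotfish → level 3.
No prey of Squirrelfish is below level 2, so 3 is the minimum.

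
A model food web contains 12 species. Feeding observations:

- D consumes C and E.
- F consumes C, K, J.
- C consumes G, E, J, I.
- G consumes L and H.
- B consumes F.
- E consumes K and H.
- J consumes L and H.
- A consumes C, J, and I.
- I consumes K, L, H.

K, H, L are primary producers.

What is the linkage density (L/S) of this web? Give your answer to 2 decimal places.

L/S = 1.83

There are L = 22 links among S = 12 species.
L/S = 22/12 = 1.8333 ≈ 1.83.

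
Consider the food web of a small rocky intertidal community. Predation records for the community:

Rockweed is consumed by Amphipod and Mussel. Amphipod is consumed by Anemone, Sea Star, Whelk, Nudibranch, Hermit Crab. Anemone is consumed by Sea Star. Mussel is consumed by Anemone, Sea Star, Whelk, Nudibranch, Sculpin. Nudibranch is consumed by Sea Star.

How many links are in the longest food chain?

One longest chain: Rockweed → Amphipod → Nudibranch → Sea Star.
It has 4 species and 3 links.

3 links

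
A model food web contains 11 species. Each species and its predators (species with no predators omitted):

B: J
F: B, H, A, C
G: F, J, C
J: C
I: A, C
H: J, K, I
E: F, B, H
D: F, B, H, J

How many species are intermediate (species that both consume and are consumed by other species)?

Intermediate species (has both prey and predators): F, B, H, J, I.
Count: 5.

5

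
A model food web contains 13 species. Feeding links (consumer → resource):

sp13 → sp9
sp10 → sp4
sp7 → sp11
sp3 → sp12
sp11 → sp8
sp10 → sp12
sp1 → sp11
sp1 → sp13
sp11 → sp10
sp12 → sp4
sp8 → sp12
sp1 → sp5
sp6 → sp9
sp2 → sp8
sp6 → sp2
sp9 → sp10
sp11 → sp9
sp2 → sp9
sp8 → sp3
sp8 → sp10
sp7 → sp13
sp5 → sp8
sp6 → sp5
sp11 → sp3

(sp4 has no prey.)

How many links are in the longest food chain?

5 links

One longest chain: sp4 → sp12 → sp10 → sp8 → sp5 → sp1.
It has 6 species and 5 links.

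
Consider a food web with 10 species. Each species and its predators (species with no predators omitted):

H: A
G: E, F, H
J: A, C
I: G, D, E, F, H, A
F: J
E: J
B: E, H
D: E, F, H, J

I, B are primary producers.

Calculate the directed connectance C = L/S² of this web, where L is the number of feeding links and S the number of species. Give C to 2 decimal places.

The web has S = 10 species and L = 20 feeding links.
C = L / S² = 20 / 100 = 0.2000 ≈ 0.20.

C = 0.20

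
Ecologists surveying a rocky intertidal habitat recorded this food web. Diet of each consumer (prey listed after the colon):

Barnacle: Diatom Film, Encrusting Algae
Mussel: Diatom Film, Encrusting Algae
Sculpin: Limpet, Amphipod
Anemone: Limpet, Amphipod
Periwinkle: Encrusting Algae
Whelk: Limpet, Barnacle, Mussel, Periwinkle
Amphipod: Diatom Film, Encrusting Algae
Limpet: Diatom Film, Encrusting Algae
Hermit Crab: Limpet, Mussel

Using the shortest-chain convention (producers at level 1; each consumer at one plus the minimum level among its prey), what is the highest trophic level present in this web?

Producers (level 1): Diatom Film, Encrusting Algae.
Following each consumer down to its lowest-level prey: Diatom Film → Limpet → Hermit Crab (levels 1 through 3).
All prey of Hermit Crab (Limpet 2, Mussel 2) are at level 2 or above, so Hermit Crab is at level 1 + 2 = 3.
Every consumer has at least one prey at level 2 or below, so none exceeds level 3.

3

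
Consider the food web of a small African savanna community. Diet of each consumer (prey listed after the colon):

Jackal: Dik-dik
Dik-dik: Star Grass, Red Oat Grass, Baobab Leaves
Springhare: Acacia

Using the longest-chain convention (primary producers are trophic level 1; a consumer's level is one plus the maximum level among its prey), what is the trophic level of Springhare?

Trophic level 2

Acacia is a producer → level 1.
Springhare eats Acacia → level 2.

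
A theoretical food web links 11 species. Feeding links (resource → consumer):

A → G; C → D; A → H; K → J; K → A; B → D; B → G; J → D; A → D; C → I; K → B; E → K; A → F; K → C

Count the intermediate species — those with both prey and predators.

5

Intermediate species (has both prey and predators): K, J, A, B, C.
Count: 5.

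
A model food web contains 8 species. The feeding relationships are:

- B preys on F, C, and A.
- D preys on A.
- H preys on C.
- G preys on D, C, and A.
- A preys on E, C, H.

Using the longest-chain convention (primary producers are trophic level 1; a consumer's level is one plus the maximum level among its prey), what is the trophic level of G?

C is a producer → level 1.
H eats C → level 2.
A eats H (level 2); other prey at levels: E 1, C 1 → level 3.
D eats A → level 4.
G eats D (level 4); other prey at levels: C 1, A 3 → level 5.

Trophic level 5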